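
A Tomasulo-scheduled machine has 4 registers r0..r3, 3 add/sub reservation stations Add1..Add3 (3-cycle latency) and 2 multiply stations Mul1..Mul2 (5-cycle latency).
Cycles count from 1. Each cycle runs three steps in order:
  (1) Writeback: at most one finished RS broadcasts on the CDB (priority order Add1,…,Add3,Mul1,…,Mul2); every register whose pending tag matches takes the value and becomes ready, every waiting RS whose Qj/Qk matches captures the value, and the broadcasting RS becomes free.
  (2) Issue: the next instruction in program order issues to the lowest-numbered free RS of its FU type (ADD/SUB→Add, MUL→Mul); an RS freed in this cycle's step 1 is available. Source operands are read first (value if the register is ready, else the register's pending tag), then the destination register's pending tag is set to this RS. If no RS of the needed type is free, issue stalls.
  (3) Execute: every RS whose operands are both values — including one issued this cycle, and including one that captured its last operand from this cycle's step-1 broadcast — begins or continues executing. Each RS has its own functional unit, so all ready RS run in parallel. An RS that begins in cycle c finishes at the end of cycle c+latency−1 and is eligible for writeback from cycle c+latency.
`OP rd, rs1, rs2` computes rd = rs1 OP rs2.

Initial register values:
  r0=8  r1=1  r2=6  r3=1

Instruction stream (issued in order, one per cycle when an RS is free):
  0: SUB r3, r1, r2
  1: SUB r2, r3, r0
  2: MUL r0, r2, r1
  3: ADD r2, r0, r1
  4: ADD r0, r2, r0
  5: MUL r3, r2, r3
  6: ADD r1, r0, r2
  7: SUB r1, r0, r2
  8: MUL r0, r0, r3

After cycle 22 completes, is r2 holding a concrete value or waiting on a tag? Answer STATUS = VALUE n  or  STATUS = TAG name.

  c1: issue SUB r3<-Add1  regs: r0:8,r1:1,r2:6,r3:Add1
  c2: issue SUB r2<-Add2  regs: r0:8,r1:1,r2:Add2,r3:Add1
  c3: issue MUL r0<-Mul1  regs: r0:Mul1,r1:1,r2:Add2,r3:Add1
  c4: CDB Add1=-5; issue ADD r2<-Add1  regs: r0:Mul1,r1:1,r2:Add1,r3:-5
  c5: issue ADD r0<-Add3  regs: r0:Add3,r1:1,r2:Add1,r3:-5
  c6: issue MUL r3<-Mul2  regs: r0:Add3,r1:1,r2:Add1,r3:Mul2
  c7: CDB Add2=-13; issue ADD r1<-Add2  regs: r0:Add3,r1:Add2,r2:Add1,r3:Mul2
  c8: stall  regs: r0:Add3,r1:Add2,r2:Add1,r3:Mul2
  c9: stall  regs: r0:Add3,r1:Add2,r2:Add1,r3:Mul2
  c10: stall  regs: r0:Add3,r1:Add2,r2:Add1,r3:Mul2
  c11: stall  regs: r0:Add3,r1:Add2,r2:Add1,r3:Mul2
  c12: CDB Mul1=-13; stall  regs: r0:Add3,r1:Add2,r2:Add1,r3:Mul2
  c13: stall  regs: r0:Add3,r1:Add2,r2:Add1,r3:Mul2
  c14: stall  regs: r0:Add3,r1:Add2,r2:Add1,r3:Mul2
  c15: CDB Add1=-12; issue SUB r1<-Add1  regs: r0:Add3,r1:Add1,r2:-12,r3:Mul2
  c16: issue MUL r0<-Mul1  regs: r0:Mul1,r1:Add1,r2:-12,r3:Mul2
  c17: -  regs: r0:Mul1,r1:Add1,r2:-12,r3:Mul2
  c18: CDB Add3=-25  regs: r0:Mul1,r1:Add1,r2:-12,r3:Mul2
  c19: -  regs: r0:Mul1,r1:Add1,r2:-12,r3:Mul2
  c20: CDB Mul2=60  regs: r0:Mul1,r1:Add1,r2:-12,r3:60
  c21: CDB Add1=-13  regs: r0:Mul1,r1:-13,r2:-12,r3:60
  c22: CDB Add2=-37  regs: r0:Mul1,r1:-13,r2:-12,r3:60

STATUS = VALUE -12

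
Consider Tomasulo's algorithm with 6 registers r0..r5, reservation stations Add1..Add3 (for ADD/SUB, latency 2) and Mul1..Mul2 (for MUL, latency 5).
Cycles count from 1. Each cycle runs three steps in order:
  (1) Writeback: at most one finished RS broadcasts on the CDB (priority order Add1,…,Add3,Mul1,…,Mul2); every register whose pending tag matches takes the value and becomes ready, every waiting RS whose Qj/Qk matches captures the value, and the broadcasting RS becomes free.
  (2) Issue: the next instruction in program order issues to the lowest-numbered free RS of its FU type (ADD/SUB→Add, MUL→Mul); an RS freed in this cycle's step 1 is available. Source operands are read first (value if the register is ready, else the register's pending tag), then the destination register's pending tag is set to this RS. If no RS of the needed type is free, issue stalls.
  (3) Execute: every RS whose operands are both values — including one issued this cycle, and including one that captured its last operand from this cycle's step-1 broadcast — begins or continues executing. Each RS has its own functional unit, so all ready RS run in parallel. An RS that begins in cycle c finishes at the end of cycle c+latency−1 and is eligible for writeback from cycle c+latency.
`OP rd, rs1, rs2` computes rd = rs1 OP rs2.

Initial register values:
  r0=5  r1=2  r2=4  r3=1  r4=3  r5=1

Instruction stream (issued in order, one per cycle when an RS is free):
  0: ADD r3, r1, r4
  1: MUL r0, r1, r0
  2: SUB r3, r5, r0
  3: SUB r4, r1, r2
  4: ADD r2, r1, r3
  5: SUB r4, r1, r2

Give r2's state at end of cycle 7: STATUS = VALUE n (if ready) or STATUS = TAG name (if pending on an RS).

STATUS = TAG Add3

c1: issue ADD r3<-Add1 | r0:5,r1:2,r2:4,r3:Add1,r4:3,r5:1
c2: issue MUL r0<-Mul1 | r0:Mul1,r1:2,r2:4,r3:Add1,r4:3,r5:1
c3: CDB Add1=5; issue SUB r3<-Add1 | r0:Mul1,r1:2,r2:4,r3:Add1,r4:3,r5:1
c4: issue SUB r4<-Add2 | r0:Mul1,r1:2,r2:4,r3:Add1,r4:Add2,r5:1
c5: issue ADD r2<-Add3 | r0:Mul1,r1:2,r2:Add3,r3:Add1,r4:Add2,r5:1
c6: CDB Add2=-2; issue SUB r4<-Add2 | r0:Mul1,r1:2,r2:Add3,r3:Add1,r4:Add2,r5:1
c7: CDB Mul1=10 | r0:10,r1:2,r2:Add3,r3:Add1,r4:Add2,r5:1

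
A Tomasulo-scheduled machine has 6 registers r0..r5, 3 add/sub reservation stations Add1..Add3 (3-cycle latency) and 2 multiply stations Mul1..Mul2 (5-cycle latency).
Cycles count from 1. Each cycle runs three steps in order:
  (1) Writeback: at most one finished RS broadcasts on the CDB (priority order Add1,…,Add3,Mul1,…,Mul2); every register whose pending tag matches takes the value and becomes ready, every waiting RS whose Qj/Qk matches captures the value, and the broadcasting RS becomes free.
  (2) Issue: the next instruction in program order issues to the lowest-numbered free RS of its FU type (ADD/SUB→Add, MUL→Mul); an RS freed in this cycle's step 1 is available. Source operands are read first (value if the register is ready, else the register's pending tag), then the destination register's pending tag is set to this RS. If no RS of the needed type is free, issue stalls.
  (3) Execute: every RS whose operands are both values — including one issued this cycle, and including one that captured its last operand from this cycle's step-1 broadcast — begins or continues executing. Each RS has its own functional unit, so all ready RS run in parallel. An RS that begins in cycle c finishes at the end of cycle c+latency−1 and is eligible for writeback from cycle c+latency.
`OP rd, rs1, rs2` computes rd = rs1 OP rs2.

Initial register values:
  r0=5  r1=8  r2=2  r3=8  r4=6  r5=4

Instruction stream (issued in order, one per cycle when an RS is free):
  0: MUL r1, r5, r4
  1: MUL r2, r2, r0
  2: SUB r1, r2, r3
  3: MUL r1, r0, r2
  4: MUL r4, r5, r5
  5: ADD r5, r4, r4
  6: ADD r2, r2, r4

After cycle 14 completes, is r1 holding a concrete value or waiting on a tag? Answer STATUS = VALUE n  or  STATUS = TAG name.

STATUS = VALUE 50

cycle 1: issue MUL r1<-Mul1 // r0:5,r1:Mul1,r2:2,r3:8,r4:6,r5:4
cycle 2: issue MUL r2<-Mul2 // r0:5,r1:Mul1,r2:Mul2,r3:8,r4:6,r5:4
cycle 3: issue SUB r1<-Add1 // r0:5,r1:Add1,r2:Mul2,r3:8,r4:6,r5:4
cycle 4: stall // r0:5,r1:Add1,r2:Mul2,r3:8,r4:6,r5:4
cycle 5: stall // r0:5,r1:Add1,r2:Mul2,r3:8,r4:6,r5:4
cycle 6: CDB Mul1=24; issue MUL r1<-Mul1 // r0:5,r1:Mul1,r2:Mul2,r3:8,r4:6,r5:4
cycle 7: CDB Mul2=10; issue MUL r4<-Mul2 // r0:5,r1:Mul1,r2:10,r3:8,r4:Mul2,r5:4
cycle 8: issue ADD r5<-Add2 // r0:5,r1:Mul1,r2:10,r3:8,r4:Mul2,r5:Add2
cycle 9: issue ADD r2<-Add3 // r0:5,r1:Mul1,r2:Add3,r3:8,r4:Mul2,r5:Add2
cycle 10: CDB Add1=2 // r0:5,r1:Mul1,r2:Add3,r3:8,r4:Mul2,r5:Add2
cycle 11: - // r0:5,r1:Mul1,r2:Add3,r3:8,r4:Mul2,r5:Add2
cycle 12: CDB Mul1=50 // r0:5,r1:50,r2:Add3,r3:8,r4:Mul2,r5:Add2
cycle 13: CDB Mul2=16 // r0:5,r1:50,r2:Add3,r3:8,r4:16,r5:Add2
cycle 14: - // r0:5,r1:50,r2:Add3,r3:8,r4:16,r5:Add2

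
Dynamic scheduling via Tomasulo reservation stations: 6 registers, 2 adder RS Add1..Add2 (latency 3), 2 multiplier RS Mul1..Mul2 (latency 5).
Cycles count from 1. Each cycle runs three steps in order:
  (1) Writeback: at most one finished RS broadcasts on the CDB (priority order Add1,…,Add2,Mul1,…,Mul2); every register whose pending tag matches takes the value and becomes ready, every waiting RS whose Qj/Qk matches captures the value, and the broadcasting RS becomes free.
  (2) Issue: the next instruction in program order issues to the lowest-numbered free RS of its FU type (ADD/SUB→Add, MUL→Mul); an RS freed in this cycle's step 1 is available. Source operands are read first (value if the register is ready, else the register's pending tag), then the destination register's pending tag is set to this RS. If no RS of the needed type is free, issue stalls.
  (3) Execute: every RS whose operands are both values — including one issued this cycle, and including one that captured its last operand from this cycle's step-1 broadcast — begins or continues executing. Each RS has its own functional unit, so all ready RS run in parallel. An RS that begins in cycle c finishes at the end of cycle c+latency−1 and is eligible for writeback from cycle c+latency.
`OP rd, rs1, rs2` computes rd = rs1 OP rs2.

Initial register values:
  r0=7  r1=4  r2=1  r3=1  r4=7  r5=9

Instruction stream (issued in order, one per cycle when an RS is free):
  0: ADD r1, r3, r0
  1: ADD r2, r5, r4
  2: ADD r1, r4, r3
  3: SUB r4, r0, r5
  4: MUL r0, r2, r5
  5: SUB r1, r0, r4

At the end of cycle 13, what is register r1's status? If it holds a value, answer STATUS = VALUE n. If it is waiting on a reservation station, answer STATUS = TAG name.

  c1: issue ADD r1<-Add1  regs: r0:7,r1:Add1,r2:1,r3:1,r4:7,r5:9
  c2: issue ADD r2<-Add2  regs: r0:7,r1:Add1,r2:Add2,r3:1,r4:7,r5:9
  c3: stall  regs: r0:7,r1:Add1,r2:Add2,r3:1,r4:7,r5:9
  c4: CDB Add1=8; issue ADD r1<-Add1  regs: r0:7,r1:Add1,r2:Add2,r3:1,r4:7,r5:9
  c5: CDB Add2=16; issue SUB r4<-Add2  regs: r0:7,r1:Add1,r2:16,r3:1,r4:Add2,r5:9
  c6: issue MUL r0<-Mul1  regs: r0:Mul1,r1:Add1,r2:16,r3:1,r4:Add2,r5:9
  c7: CDB Add1=8; issue SUB r1<-Add1  regs: r0:Mul1,r1:Add1,r2:16,r3:1,r4:Add2,r5:9
  c8: CDB Add2=-2  regs: r0:Mul1,r1:Add1,r2:16,r3:1,r4:-2,r5:9
  c9: -  regs: r0:Mul1,r1:Add1,r2:16,r3:1,r4:-2,r5:9
  c10: -  regs: r0:Mul1,r1:Add1,r2:16,r3:1,r4:-2,r5:9
  c11: CDB Mul1=144  regs: r0:144,r1:Add1,r2:16,r3:1,r4:-2,r5:9
  c12: -  regs: r0:144,r1:Add1,r2:16,r3:1,r4:-2,r5:9
  c13: -  regs: r0:144,r1:Add1,r2:16,r3:1,r4:-2,r5:9

STATUS = TAG Add1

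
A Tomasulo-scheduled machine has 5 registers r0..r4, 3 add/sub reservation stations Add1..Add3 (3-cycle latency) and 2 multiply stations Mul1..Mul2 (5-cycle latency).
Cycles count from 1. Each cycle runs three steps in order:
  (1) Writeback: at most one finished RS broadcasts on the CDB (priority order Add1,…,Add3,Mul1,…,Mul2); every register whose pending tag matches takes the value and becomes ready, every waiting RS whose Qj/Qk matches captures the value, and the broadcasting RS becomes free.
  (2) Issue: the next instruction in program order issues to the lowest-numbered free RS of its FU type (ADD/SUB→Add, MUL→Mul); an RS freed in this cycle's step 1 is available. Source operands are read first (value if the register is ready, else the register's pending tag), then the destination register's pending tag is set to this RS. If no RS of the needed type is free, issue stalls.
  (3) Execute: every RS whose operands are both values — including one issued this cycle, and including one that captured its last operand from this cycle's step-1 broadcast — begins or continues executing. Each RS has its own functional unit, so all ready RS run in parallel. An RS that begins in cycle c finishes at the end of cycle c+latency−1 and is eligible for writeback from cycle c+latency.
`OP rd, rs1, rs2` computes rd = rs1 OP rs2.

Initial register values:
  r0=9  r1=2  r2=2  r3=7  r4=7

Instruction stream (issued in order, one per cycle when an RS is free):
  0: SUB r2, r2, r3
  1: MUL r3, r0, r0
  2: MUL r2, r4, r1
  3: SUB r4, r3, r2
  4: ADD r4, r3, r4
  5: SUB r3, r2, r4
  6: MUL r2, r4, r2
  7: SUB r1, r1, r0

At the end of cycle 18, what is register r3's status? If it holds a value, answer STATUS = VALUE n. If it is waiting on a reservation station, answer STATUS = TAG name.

STATUS = VALUE -134

  c1: issue SUB r2<-Add1  regs: r0:9,r1:2,r2:Add1,r3:7,r4:7
  c2: issue MUL r3<-Mul1  regs: r0:9,r1:2,r2:Add1,r3:Mul1,r4:7
  c3: issue MUL r2<-Mul2  regs: r0:9,r1:2,r2:Mul2,r3:Mul1,r4:7
  c4: CDB Add1=-5; issue SUB r4<-Add1  regs: r0:9,r1:2,r2:Mul2,r3:Mul1,r4:Add1
  c5: issue ADD r4<-Add2  regs: r0:9,r1:2,r2:Mul2,r3:Mul1,r4:Add2
  c6: issue SUB r3<-Add3  regs: r0:9,r1:2,r2:Mul2,r3:Add3,r4:Add2
  c7: CDB Mul1=81; issue MUL r2<-Mul1  regs: r0:9,r1:2,r2:Mul1,r3:Add3,r4:Add2
  c8: CDB Mul2=14; stall  regs: r0:9,r1:2,r2:Mul1,r3:Add3,r4:Add2
  c9: stall  regs: r0:9,r1:2,r2:Mul1,r3:Add3,r4:Add2
  c10: stall  regs: r0:9,r1:2,r2:Mul1,r3:Add3,r4:Add2
  c11: CDB Add1=67; issue SUB r1<-Add1  regs: r0:9,r1:Add1,r2:Mul1,r3:Add3,r4:Add2
  c12: -  regs: r0:9,r1:Add1,r2:Mul1,r3:Add3,r4:Add2
  c13: -  regs: r0:9,r1:Add1,r2:Mul1,r3:Add3,r4:Add2
  c14: CDB Add1=-7  regs: r0:9,r1:-7,r2:Mul1,r3:Add3,r4:Add2
  c15: CDB Add2=148  regs: r0:9,r1:-7,r2:Mul1,r3:Add3,r4:148
  c16: -  regs: r0:9,r1:-7,r2:Mul1,r3:Add3,r4:148
  c17: -  regs: r0:9,r1:-7,r2:Mul1,r3:Add3,r4:148
  c18: CDB Add3=-134  regs: r0:9,r1:-7,r2:Mul1,r3:-134,r4:148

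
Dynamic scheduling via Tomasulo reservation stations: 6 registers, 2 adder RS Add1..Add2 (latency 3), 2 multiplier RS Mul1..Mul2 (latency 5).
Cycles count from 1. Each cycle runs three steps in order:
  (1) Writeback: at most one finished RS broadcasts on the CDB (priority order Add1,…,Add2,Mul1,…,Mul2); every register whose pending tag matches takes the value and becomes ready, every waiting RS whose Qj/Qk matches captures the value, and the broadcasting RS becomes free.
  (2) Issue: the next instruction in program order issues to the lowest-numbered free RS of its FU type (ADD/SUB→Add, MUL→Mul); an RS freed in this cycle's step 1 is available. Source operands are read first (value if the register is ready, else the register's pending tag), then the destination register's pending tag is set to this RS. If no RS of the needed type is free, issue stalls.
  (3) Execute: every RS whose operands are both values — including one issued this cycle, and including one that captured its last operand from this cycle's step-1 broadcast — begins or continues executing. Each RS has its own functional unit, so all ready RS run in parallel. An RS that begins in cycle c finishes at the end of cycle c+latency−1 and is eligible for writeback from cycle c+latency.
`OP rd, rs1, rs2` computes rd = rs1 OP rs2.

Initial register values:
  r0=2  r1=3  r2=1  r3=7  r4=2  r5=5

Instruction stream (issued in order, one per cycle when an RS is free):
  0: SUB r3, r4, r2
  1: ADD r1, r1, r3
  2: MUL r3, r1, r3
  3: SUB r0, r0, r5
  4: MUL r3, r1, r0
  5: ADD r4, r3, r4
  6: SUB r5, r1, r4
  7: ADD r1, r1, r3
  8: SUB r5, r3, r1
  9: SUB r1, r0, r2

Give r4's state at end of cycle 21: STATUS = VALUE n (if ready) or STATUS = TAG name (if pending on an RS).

STATUS = VALUE -10

  c1: issue SUB r3<-Add1  regs: r0:2,r1:3,r2:1,r3:Add1,r4:2,r5:5
  c2: issue ADD r1<-Add2  regs: r0:2,r1:Add2,r2:1,r3:Add1,r4:2,r5:5
  c3: issue MUL r3<-Mul1  regs: r0:2,r1:Add2,r2:1,r3:Mul1,r4:2,r5:5
  c4: CDB Add1=1; issue SUB r0<-Add1  regs: r0:Add1,r1:Add2,r2:1,r3:Mul1,r4:2,r5:5
  c5: issue MUL r3<-Mul2  regs: r0:Add1,r1:Add2,r2:1,r3:Mul2,r4:2,r5:5
  c6: stall  regs: r0:Add1,r1:Add2,r2:1,r3:Mul2,r4:2,r5:5
  c7: CDB Add1=-3; issue ADD r4<-Add1  regs: r0:-3,r1:Add2,r2:1,r3:Mul2,r4:Add1,r5:5
  c8: CDB Add2=4; issue SUB r5<-Add2  regs: r0:-3,r1:4,r2:1,r3:Mul2,r4:Add1,r5:Add2
  c9: stall  regs: r0:-3,r1:4,r2:1,r3:Mul2,r4:Add1,r5:Add2
  c10: stall  regs: r0:-3,r1:4,r2:1,r3:Mul2,r4:Add1,r5:Add2
  c11: stall  regs: r0:-3,r1:4,r2:1,r3:Mul2,r4:Add1,r5:Add2
  c12: stall  regs: r0:-3,r1:4,r2:1,r3:Mul2,r4:Add1,r5:Add2
  c13: CDB Mul1=4; stall  regs: r0:-3,r1:4,r2:1,r3:Mul2,r4:Add1,r5:Add2
  c14: CDB Mul2=-12; stall  regs: r0:-3,r1:4,r2:1,r3:-12,r4:Add1,r5:Add2
  c15: stall  regs: r0:-3,r1:4,r2:1,r3:-12,r4:Add1,r5:Add2
  c16: stall  regs: r0:-3,r1:4,r2:1,r3:-12,r4:Add1,r5:Add2
  c17: CDB Add1=-10; issue ADD r1<-Add1  regs: r0:-3,r1:Add1,r2:1,r3:-12,r4:-10,r5:Add2
  c18: stall  regs: r0:-3,r1:Add1,r2:1,r3:-12,r4:-10,r5:Add2
  c19: stall  regs: r0:-3,r1:Add1,r2:1,r3:-12,r4:-10,r5:Add2
  c20: CDB Add1=-8; issue SUB r5<-Add1  regs: r0:-3,r1:-8,r2:1,r3:-12,r4:-10,r5:Add1
  c21: CDB Add2=14; issue SUB r1<-Add2  regs: r0:-3,r1:Add2,r2:1,r3:-12,r4:-10,r5:Add1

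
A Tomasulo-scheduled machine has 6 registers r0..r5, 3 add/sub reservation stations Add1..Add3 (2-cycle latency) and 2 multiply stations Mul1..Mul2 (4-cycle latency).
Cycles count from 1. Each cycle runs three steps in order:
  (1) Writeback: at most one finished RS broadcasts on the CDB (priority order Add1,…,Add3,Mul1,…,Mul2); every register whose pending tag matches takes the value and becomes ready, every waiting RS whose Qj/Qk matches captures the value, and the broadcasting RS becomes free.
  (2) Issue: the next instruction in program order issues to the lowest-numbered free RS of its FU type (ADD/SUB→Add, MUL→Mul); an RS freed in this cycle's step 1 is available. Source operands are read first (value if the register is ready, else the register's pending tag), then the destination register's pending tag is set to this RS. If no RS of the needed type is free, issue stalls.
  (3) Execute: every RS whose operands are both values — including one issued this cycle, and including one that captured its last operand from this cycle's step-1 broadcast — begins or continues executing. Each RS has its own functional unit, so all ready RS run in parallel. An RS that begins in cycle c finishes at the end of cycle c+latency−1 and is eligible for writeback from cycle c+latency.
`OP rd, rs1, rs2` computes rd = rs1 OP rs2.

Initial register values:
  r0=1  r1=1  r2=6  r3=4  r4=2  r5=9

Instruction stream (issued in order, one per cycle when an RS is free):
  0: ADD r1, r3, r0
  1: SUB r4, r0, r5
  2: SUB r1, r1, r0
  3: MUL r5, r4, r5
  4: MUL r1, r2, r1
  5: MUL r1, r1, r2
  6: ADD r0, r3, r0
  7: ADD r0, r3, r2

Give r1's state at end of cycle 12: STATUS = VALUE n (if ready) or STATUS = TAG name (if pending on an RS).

STATUS = TAG Mul1

cycle 1: issue ADD r1<-Add1 // r0:1,r1:Add1,r2:6,r3:4,r4:2,r5:9
cycle 2: issue SUB r4<-Add2 // r0:1,r1:Add1,r2:6,r3:4,r4:Add2,r5:9
cycle 3: CDB Add1=5; issue SUB r1<-Add1 // r0:1,r1:Add1,r2:6,r3:4,r4:Add2,r5:9
cycle 4: CDB Add2=-8; issue MUL r5<-Mul1 // r0:1,r1:Add1,r2:6,r3:4,r4:-8,r5:Mul1
cycle 5: CDB Add1=4; issue MUL r1<-Mul2 // r0:1,r1:Mul2,r2:6,r3:4,r4:-8,r5:Mul1
cycle 6: stall // r0:1,r1:Mul2,r2:6,r3:4,r4:-8,r5:Mul1
cycle 7: stall // r0:1,r1:Mul2,r2:6,r3:4,r4:-8,r5:Mul1
cycle 8: CDB Mul1=-72; issue MUL r1<-Mul1 // r0:1,r1:Mul1,r2:6,r3:4,r4:-8,r5:-72
cycle 9: CDB Mul2=24; issue ADD r0<-Add1 // r0:Add1,r1:Mul1,r2:6,r3:4,r4:-8,r5:-72
cycle 10: issue ADD r0<-Add2 // r0:Add2,r1:Mul1,r2:6,r3:4,r4:-8,r5:-72
cycle 11: CDB Add1=5 // r0:Add2,r1:Mul1,r2:6,r3:4,r4:-8,r5:-72
cycle 12: CDB Add2=10 // r0:10,r1:Mul1,r2:6,r3:4,r4:-8,r5:-72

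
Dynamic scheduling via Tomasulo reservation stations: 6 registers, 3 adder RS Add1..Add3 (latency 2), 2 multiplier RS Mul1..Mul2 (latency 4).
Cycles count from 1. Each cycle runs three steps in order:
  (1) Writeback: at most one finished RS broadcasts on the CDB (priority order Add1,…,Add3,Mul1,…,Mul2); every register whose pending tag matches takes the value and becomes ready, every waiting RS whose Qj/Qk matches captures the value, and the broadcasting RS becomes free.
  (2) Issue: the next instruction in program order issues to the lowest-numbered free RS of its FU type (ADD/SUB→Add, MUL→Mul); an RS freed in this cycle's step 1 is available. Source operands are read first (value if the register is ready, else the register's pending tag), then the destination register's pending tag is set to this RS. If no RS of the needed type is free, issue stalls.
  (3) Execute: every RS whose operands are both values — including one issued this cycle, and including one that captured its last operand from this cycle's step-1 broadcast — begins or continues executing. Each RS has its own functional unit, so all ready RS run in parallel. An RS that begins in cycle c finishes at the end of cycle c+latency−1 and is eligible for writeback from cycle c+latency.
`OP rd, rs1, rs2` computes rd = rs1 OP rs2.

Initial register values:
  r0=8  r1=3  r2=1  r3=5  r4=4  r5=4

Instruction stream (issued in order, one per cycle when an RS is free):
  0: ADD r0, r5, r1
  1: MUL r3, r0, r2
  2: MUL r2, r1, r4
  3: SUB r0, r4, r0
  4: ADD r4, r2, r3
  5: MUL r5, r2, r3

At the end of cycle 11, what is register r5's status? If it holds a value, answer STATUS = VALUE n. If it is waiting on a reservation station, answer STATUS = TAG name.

STATUS = TAG Mul1

  c1: issue ADD r0<-Add1  regs: r0:Add1,r1:3,r2:1,r3:5,r4:4,r5:4
  c2: issue MUL r3<-Mul1  regs: r0:Add1,r1:3,r2:1,r3:Mul1,r4:4,r5:4
  c3: CDB Add1=7; issue MUL r2<-Mul2  regs: r0:7,r1:3,r2:Mul2,r3:Mul1,r4:4,r5:4
  c4: issue SUB r0<-Add1  regs: r0:Add1,r1:3,r2:Mul2,r3:Mul1,r4:4,r5:4
  c5: issue ADD r4<-Add2  regs: r0:Add1,r1:3,r2:Mul2,r3:Mul1,r4:Add2,r5:4
  c6: CDB Add1=-3; stall  regs: r0:-3,r1:3,r2:Mul2,r3:Mul1,r4:Add2,r5:4
  c7: CDB Mul1=7; issue MUL r5<-Mul1  regs: r0:-3,r1:3,r2:Mul2,r3:7,r4:Add2,r5:Mul1
  c8: CDB Mul2=12  regs: r0:-3,r1:3,r2:12,r3:7,r4:Add2,r5:Mul1
  c9: -  regs: r0:-3,r1:3,r2:12,r3:7,r4:Add2,r5:Mul1
  c10: CDB Add2=19  regs: r0:-3,r1:3,r2:12,r3:7,r4:19,r5:Mul1
  c11: -  regs: r0:-3,r1:3,r2:12,r3:7,r4:19,r5:Mul1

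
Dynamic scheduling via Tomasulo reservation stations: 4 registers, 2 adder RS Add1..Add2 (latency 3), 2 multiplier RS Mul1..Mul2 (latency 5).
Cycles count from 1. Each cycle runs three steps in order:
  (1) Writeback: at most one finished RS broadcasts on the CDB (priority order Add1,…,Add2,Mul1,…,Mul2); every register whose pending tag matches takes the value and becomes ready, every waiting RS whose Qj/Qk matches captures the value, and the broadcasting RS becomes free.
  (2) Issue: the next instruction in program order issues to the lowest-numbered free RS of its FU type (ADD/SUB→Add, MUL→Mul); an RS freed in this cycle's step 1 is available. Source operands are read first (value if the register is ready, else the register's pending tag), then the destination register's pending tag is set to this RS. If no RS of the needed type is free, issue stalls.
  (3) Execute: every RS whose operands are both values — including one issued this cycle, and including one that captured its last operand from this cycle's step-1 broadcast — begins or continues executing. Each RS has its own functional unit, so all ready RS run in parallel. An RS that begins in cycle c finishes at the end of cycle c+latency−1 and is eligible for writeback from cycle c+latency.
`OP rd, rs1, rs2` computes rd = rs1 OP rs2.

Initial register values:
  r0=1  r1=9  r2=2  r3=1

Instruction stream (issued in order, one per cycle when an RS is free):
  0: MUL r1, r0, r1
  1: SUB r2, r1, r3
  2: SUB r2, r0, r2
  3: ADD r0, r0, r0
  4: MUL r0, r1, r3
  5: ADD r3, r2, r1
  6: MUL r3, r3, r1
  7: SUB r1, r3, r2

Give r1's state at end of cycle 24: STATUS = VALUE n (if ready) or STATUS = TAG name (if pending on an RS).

STATUS = VALUE 25

c1: issue MUL r1<-Mul1 | r0:1,r1:Mul1,r2:2,r3:1
c2: issue SUB r2<-Add1 | r0:1,r1:Mul1,r2:Add1,r3:1
c3: issue SUB r2<-Add2 | r0:1,r1:Mul1,r2:Add2,r3:1
c4: stall | r0:1,r1:Mul1,r2:Add2,r3:1
c5: stall | r0:1,r1:Mul1,r2:Add2,r3:1
c6: CDB Mul1=9; stall | r0:1,r1:9,r2:Add2,r3:1
c7: stall | r0:1,r1:9,r2:Add2,r3:1
c8: stall | r0:1,r1:9,r2:Add2,r3:1
c9: CDB Add1=8; issue ADD r0<-Add1 | r0:Add1,r1:9,r2:Add2,r3:1
c10: issue MUL r0<-Mul1 | r0:Mul1,r1:9,r2:Add2,r3:1
c11: stall | r0:Mul1,r1:9,r2:Add2,r3:1
c12: CDB Add1=2; issue ADD r3<-Add1 | r0:Mul1,r1:9,r2:Add2,r3:Add1
c13: CDB Add2=-7; issue MUL r3<-Mul2 | r0:Mul1,r1:9,r2:-7,r3:Mul2
c14: issue SUB r1<-Add2 | r0:Mul1,r1:Add2,r2:-7,r3:Mul2
c15: CDB Mul1=9 | r0:9,r1:Add2,r2:-7,r3:Mul2
c16: CDB Add1=2 | r0:9,r1:Add2,r2:-7,r3:Mul2
c17: - | r0:9,r1:Add2,r2:-7,r3:Mul2
c18: - | r0:9,r1:Add2,r2:-7,r3:Mul2
c19: - | r0:9,r1:Add2,r2:-7,r3:Mul2
c20: - | r0:9,r1:Add2,r2:-7,r3:Mul2
c21: CDB Mul2=18 | r0:9,r1:Add2,r2:-7,r3:18
c22: - | r0:9,r1:Add2,r2:-7,r3:18
c23: - | r0:9,r1:Add2,r2:-7,r3:18
c24: CDB Add2=25 | r0:9,r1:25,r2:-7,r3:18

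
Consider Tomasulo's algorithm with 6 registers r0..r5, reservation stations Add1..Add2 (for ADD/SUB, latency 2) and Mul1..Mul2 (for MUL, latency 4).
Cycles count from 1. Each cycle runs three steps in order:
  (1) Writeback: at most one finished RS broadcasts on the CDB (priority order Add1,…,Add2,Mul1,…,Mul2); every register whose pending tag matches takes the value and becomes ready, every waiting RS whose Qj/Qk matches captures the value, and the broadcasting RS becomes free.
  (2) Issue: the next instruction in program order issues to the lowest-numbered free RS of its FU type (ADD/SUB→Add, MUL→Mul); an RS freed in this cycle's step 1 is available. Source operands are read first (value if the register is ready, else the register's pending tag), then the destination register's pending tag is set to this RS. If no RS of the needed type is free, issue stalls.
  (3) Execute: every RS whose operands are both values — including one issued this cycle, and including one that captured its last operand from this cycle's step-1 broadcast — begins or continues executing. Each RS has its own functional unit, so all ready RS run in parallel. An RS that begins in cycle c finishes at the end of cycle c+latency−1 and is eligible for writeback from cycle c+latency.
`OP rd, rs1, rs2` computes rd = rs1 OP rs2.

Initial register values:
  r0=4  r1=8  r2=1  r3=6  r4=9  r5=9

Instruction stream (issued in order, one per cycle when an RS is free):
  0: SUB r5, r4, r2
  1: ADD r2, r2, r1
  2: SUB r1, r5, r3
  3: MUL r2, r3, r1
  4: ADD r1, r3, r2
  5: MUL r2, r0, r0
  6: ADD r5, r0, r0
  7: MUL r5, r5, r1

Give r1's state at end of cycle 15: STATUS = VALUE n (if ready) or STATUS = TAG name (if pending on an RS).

STATUS = VALUE 18

c1: issue SUB r5<-Add1 | r0:4,r1:8,r2:1,r3:6,r4:9,r5:Add1
c2: issue ADD r2<-Add2 | r0:4,r1:8,r2:Add2,r3:6,r4:9,r5:Add1
c3: CDB Add1=8; issue SUB r1<-Add1 | r0:4,r1:Add1,r2:Add2,r3:6,r4:9,r5:8
c4: CDB Add2=9; issue MUL r2<-Mul1 | r0:4,r1:Add1,r2:Mul1,r3:6,r4:9,r5:8
c5: CDB Add1=2; issue ADD r1<-Add1 | r0:4,r1:Add1,r2:Mul1,r3:6,r4:9,r5:8
c6: issue MUL r2<-Mul2 | r0:4,r1:Add1,r2:Mul2,r3:6,r4:9,r5:8
c7: issue ADD r5<-Add2 | r0:4,r1:Add1,r2:Mul2,r3:6,r4:9,r5:Add2
c8: stall | r0:4,r1:Add1,r2:Mul2,r3:6,r4:9,r5:Add2
c9: CDB Add2=8; stall | r0:4,r1:Add1,r2:Mul2,r3:6,r4:9,r5:8
c10: CDB Mul1=12; issue MUL r5<-Mul1 | r0:4,r1:Add1,r2:Mul2,r3:6,r4:9,r5:Mul1
c11: CDB Mul2=16 | r0:4,r1:Add1,r2:16,r3:6,r4:9,r5:Mul1
c12: CDB Add1=18 | r0:4,r1:18,r2:16,r3:6,r4:9,r5:Mul1
c13: - | r0:4,r1:18,r2:16,r3:6,r4:9,r5:Mul1
c14: - | r0:4,r1:18,r2:16,r3:6,r4:9,r5:Mul1
c15: - | r0:4,r1:18,r2:16,r3:6,r4:9,r5:Mul1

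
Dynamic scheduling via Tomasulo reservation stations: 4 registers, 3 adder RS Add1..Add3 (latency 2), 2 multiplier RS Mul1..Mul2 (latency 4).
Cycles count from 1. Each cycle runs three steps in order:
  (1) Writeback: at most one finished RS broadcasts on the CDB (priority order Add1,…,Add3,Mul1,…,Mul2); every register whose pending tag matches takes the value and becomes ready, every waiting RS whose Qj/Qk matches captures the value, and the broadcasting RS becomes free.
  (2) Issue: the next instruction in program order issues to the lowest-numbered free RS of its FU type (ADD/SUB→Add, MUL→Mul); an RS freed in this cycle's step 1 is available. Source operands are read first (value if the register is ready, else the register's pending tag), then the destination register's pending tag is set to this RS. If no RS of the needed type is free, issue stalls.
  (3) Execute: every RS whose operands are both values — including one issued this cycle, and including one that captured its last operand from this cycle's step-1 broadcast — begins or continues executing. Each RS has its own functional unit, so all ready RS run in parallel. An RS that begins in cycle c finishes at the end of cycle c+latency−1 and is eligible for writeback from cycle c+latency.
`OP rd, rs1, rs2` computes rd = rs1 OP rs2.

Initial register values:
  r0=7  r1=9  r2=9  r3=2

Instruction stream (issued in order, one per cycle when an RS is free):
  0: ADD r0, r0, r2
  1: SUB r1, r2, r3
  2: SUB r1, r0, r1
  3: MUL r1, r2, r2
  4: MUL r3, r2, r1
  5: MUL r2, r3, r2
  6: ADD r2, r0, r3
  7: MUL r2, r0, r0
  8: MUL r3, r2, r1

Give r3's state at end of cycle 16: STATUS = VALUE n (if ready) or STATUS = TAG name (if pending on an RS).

STATUS = TAG Mul1

cycle 1: issue ADD r0<-Add1 // r0:Add1,r1:9,r2:9,r3:2
cycle 2: issue SUB r1<-Add2 // r0:Add1,r1:Add2,r2:9,r3:2
cycle 3: CDB Add1=16; issue SUB r1<-Add1 // r0:16,r1:Add1,r2:9,r3:2
cycle 4: CDB Add2=7; issue MUL r1<-Mul1 // r0:16,r1:Mul1,r2:9,r3:2
cycle 5: issue MUL r3<-Mul2 // r0:16,r1:Mul1,r2:9,r3:Mul2
cycle 6: CDB Add1=9; stall // r0:16,r1:Mul1,r2:9,r3:Mul2
cycle 7: stall // r0:16,r1:Mul1,r2:9,r3:Mul2
cycle 8: CDB Mul1=81; issue MUL r2<-Mul1 // r0:16,r1:81,r2:Mul1,r3:Mul2
cycle 9: issue ADD r2<-Add1 // r0:16,r1:81,r2:Add1,r3:Mul2
cycle 10: stall // r0:16,r1:81,r2:Add1,r3:Mul2
cycle 11: stall // r0:16,r1:81,r2:Add1,r3:Mul2
cycle 12: CDB Mul2=729; issue MUL r2<-Mul2 // r0:16,r1:81,r2:Mul2,r3:729
cycle 13: stall // r0:16,r1:81,r2:Mul2,r3:729
cycle 14: CDB Add1=745; stall // r0:16,r1:81,r2:Mul2,r3:729
cycle 15: stall // r0:16,r1:81,r2:Mul2,r3:729
cycle 16: CDB Mul1=6561; issue MUL r3<-Mul1 // r0:16,r1:81,r2:Mul2,r3:Mul1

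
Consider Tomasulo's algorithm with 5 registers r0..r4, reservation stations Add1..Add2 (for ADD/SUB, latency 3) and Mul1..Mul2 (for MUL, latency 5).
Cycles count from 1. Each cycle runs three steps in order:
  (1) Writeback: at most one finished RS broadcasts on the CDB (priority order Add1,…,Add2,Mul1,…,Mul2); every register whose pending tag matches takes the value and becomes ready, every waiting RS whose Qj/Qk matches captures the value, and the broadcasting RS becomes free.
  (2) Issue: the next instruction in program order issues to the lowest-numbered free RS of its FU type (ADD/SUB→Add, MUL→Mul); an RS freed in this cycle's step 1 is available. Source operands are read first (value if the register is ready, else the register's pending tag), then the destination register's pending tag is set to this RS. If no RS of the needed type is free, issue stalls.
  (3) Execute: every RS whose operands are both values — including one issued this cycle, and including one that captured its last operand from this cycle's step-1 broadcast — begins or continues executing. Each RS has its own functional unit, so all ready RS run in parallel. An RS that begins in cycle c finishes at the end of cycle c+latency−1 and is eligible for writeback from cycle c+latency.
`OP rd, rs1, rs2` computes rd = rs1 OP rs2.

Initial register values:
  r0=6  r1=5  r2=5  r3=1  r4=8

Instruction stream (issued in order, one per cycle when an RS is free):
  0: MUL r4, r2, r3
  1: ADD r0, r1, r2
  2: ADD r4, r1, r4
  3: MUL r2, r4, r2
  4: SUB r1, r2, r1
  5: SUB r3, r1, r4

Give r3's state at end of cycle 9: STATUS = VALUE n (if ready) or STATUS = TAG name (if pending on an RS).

  c1: issue MUL r4<-Mul1  regs: r0:6,r1:5,r2:5,r3:1,r4:Mul1
  c2: issue ADD r0<-Add1  regs: r0:Add1,r1:5,r2:5,r3:1,r4:Mul1
  c3: issue ADD r4<-Add2  regs: r0:Add1,r1:5,r2:5,r3:1,r4:Add2
  c4: issue MUL r2<-Mul2  regs: r0:Add1,r1:5,r2:Mul2,r3:1,r4:Add2
  c5: CDB Add1=10; issue SUB r1<-Add1  regs: r0:10,r1:Add1,r2:Mul2,r3:1,r4:Add2
  c6: CDB Mul1=5; stall  regs: r0:10,r1:Add1,r2:Mul2,r3:1,r4:Add2
  c7: stall  regs: r0:10,r1:Add1,r2:Mul2,r3:1,r4:Add2
  c8: stall  regs: r0:10,r1:Add1,r2:Mul2,r3:1,r4:Add2
  c9: CDB Add2=10; issue SUB r3<-Add2  regs: r0:10,r1:Add1,r2:Mul2,r3:Add2,r4:10

STATUS = TAG Add2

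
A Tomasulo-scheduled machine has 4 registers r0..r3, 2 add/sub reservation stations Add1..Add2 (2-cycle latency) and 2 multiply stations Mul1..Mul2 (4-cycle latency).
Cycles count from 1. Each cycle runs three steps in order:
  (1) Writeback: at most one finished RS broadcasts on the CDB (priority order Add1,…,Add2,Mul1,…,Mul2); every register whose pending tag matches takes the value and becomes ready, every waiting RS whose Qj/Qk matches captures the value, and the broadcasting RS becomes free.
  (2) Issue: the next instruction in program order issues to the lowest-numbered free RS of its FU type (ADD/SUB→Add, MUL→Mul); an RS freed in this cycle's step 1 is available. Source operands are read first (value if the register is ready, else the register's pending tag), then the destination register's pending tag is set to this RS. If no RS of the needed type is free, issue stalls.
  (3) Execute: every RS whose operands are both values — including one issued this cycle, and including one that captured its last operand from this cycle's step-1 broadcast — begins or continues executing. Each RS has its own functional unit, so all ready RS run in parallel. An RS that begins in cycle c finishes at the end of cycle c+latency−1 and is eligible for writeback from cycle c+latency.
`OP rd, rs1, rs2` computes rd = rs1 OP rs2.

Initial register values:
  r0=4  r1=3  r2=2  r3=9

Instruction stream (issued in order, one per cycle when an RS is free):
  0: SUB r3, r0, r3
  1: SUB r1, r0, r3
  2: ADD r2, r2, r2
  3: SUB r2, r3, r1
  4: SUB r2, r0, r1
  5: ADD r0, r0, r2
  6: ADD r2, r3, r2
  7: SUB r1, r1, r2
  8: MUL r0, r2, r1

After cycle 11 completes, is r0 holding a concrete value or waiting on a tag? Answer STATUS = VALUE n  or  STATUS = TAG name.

STATUS = VALUE -1

  c1: issue SUB r3<-Add1  regs: r0:4,r1:3,r2:2,r3:Add1
  c2: issue SUB r1<-Add2  regs: r0:4,r1:Add2,r2:2,r3:Add1
  c3: CDB Add1=-5; issue ADD r2<-Add1  regs: r0:4,r1:Add2,r2:Add1,r3:-5
  c4: stall  regs: r0:4,r1:Add2,r2:Add1,r3:-5
  c5: CDB Add1=4; issue SUB r2<-Add1  regs: r0:4,r1:Add2,r2:Add1,r3:-5
  c6: CDB Add2=9; issue SUB r2<-Add2  regs: r0:4,r1:9,r2:Add2,r3:-5
  c7: stall  regs: r0:4,r1:9,r2:Add2,r3:-5
  c8: CDB Add1=-14; issue ADD r0<-Add1  regs: r0:Add1,r1:9,r2:Add2,r3:-5
  c9: CDB Add2=-5; issue ADD r2<-Add2  regs: r0:Add1,r1:9,r2:Add2,r3:-5
  c10: stall  regs: r0:Add1,r1:9,r2:Add2,r3:-5
  c11: CDB Add1=-1; issue SUB r1<-Add1  regs: r0:-1,r1:Add1,r2:Add2,r3:-5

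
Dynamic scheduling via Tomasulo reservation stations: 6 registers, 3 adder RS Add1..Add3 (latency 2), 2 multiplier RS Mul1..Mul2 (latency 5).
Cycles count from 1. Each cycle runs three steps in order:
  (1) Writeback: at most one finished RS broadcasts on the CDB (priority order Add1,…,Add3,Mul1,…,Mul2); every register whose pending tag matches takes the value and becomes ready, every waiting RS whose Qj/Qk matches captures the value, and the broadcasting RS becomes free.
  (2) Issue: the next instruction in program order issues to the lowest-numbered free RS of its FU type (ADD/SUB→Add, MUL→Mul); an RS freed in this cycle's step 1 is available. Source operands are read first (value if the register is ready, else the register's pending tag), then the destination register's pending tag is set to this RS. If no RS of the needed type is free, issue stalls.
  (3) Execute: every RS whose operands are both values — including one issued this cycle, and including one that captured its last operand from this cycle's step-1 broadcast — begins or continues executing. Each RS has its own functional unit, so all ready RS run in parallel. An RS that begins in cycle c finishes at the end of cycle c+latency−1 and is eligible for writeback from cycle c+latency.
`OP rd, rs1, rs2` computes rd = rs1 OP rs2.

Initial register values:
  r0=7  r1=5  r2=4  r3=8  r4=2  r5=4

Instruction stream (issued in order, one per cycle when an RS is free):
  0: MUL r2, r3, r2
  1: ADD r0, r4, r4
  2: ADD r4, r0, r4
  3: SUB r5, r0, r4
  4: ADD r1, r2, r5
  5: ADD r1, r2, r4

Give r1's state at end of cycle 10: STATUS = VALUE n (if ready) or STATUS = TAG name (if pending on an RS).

  c1: issue MUL r2<-Mul1  regs: r0:7,r1:5,r2:Mul1,r3:8,r4:2,r5:4
  c2: issue ADD r0<-Add1  regs: r0:Add1,r1:5,r2:Mul1,r3:8,r4:2,r5:4
  c3: issue ADD r4<-Add2  regs: r0:Add1,r1:5,r2:Mul1,r3:8,r4:Add2,r5:4
  c4: CDB Add1=4; issue SUB r5<-Add1  regs: r0:4,r1:5,r2:Mul1,r3:8,r4:Add2,r5:Add1
  c5: issue ADD r1<-Add3  regs: r0:4,r1:Add3,r2:Mul1,r3:8,r4:Add2,r5:Add1
  c6: CDB Add2=6; issue ADD r1<-Add2  regs: r0:4,r1:Add2,r2:Mul1,r3:8,r4:6,r5:Add1
  c7: CDB Mul1=32  regs: r0:4,r1:Add2,r2:32,r3:8,r4:6,r5:Add1
  c8: CDB Add1=-2  regs: r0:4,r1:Add2,r2:32,r3:8,r4:6,r5:-2
  c9: CDB Add2=38  regs: r0:4,r1:38,r2:32,r3:8,r4:6,r5:-2
  c10: CDB Add3=30  regs: r0:4,r1:38,r2:32,r3:8,r4:6,r5:-2

STATUS = VALUE 38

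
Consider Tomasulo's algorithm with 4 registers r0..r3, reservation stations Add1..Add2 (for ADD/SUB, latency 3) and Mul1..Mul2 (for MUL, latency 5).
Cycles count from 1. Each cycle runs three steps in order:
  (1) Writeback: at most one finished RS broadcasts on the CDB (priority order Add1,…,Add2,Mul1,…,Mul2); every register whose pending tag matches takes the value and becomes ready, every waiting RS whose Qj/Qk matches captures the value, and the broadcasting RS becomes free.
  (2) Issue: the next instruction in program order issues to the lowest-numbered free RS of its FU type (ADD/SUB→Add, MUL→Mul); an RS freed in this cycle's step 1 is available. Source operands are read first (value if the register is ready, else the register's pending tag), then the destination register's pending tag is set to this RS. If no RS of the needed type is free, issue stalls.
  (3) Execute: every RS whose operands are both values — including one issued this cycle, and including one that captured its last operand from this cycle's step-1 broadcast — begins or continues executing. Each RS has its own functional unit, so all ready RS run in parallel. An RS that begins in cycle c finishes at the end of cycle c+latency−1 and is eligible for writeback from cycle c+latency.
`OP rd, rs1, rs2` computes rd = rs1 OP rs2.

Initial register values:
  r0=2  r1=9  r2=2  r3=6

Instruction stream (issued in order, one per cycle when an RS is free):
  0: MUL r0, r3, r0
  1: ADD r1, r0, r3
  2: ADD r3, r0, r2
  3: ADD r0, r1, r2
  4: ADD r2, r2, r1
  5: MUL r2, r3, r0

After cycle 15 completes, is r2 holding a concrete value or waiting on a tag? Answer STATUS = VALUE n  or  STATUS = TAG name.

c1: issue MUL r0<-Mul1 | r0:Mul1,r1:9,r2:2,r3:6
c2: issue ADD r1<-Add1 | r0:Mul1,r1:Add1,r2:2,r3:6
c3: issue ADD r3<-Add2 | r0:Mul1,r1:Add1,r2:2,r3:Add2
c4: stall | r0:Mul1,r1:Add1,r2:2,r3:Add2
c5: stall | r0:Mul1,r1:Add1,r2:2,r3:Add2
c6: CDB Mul1=12; stall | r0:12,r1:Add1,r2:2,r3:Add2
c7: stall | r0:12,r1:Add1,r2:2,r3:Add2
c8: stall | r0:12,r1:Add1,r2:2,r3:Add2
c9: CDB Add1=18; issue ADD r0<-Add1 | r0:Add1,r1:18,r2:2,r3:Add2
c10: CDB Add2=14; issue ADD r2<-Add2 | r0:Add1,r1:18,r2:Add2,r3:14
c11: issue MUL r2<-Mul1 | r0:Add1,r1:18,r2:Mul1,r3:14
c12: CDB Add1=20 | r0:20,r1:18,r2:Mul1,r3:14
c13: CDB Add2=20 | r0:20,r1:18,r2:Mul1,r3:14
c14: - | r0:20,r1:18,r2:Mul1,r3:14
c15: - | r0:20,r1:18,r2:Mul1,r3:14

STATUS = TAG Mul1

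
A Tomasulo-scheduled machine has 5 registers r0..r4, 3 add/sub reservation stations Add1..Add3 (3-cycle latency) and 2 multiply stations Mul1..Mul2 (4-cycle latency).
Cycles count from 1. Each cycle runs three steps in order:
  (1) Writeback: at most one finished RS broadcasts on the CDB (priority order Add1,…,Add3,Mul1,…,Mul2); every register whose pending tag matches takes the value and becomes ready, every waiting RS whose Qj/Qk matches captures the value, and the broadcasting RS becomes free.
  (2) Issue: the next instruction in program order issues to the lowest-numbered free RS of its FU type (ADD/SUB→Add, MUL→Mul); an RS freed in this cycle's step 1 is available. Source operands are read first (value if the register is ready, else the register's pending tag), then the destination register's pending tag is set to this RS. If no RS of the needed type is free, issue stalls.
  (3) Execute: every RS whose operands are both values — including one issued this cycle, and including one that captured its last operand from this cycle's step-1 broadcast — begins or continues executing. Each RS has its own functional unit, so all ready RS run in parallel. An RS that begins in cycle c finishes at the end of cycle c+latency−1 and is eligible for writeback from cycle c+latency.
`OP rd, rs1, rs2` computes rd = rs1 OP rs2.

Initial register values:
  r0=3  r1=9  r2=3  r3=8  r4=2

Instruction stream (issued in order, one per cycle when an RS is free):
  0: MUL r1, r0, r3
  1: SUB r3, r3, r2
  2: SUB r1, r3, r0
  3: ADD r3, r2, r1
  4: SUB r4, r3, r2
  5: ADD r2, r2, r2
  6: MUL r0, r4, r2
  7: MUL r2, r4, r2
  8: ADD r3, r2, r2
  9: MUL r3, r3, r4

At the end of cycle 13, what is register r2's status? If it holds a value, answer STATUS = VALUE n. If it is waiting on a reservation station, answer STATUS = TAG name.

STATUS = TAG Mul2

  c1: issue MUL r1<-Mul1  regs: r0:3,r1:Mul1,r2:3,r3:8,r4:2
  c2: issue SUB r3<-Add1  regs: r0:3,r1:Mul1,r2:3,r3:Add1,r4:2
  c3: issue SUB r1<-Add2  regs: r0:3,r1:Add2,r2:3,r3:Add1,r4:2
  c4: issue ADD r3<-Add3  regs: r0:3,r1:Add2,r2:3,r3:Add3,r4:2
  c5: CDB Add1=5; issue SUB r4<-Add1  regs: r0:3,r1:Add2,r2:3,r3:Add3,r4:Add1
  c6: CDB Mul1=24; stall  regs: r0:3,r1:Add2,r2:3,r3:Add3,r4:Add1
  c7: stall  regs: r0:3,r1:Add2,r2:3,r3:Add3,r4:Add1
  c8: CDB Add2=2; issue ADD r2<-Add2  regs: r0:3,r1:2,r2:Add2,r3:Add3,r4:Add1
  c9: issue MUL r0<-Mul1  regs: r0:Mul1,r1:2,r2:Add2,r3:Add3,r4:Add1
  c10: issue MUL r2<-Mul2  regs: r0:Mul1,r1:2,r2:Mul2,r3:Add3,r4:Add1
  c11: CDB Add2=6; issue ADD r3<-Add2  regs: r0:Mul1,r1:2,r2:Mul2,r3:Add2,r4:Add1
  c12: CDB Add3=5; stall  regs: r0:Mul1,r1:2,r2:Mul2,r3:Add2,r4:Add1
  c13: stall  regs: r0:Mul1,r1:2,r2:Mul2,r3:Add2,r4:Add1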